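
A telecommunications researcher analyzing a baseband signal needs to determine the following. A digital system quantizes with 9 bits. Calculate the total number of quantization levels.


Number of quantization levels = 2^N
= 2^9
= 512

512


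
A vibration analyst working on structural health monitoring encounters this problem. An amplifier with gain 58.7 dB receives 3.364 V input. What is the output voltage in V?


Output voltage from dB gain:
V_out = V_in * 10^(gain_dB / 20)
      = 3.364 * 10^(58.7 / 20)
      = 3.364 * 860.993752
      = 2896.383 V

2896.383 V


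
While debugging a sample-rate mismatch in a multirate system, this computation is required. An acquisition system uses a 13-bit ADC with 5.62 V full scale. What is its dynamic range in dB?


Dynamic range from full-scale to LSB:
V_min = V_max / 2^bits = 5.62 / 2^13
DR = 20 * log10(V_max / V_min)
   = 20 * log10(2^13)
   = 20 * 13 * log10(2)
   = 78.27 dB

78.27 dB


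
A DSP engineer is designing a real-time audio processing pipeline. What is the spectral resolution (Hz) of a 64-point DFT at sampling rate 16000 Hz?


DFT frequency resolution:
df = fs / N
   = 16000 / 64
   = 250.0 Hz

250.0 Hz


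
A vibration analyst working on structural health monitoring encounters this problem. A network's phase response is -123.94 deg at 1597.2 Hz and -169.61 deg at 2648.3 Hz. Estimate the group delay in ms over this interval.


Group delay from phase difference:
tau = -d(phi)/d(omega)
d(phi) = -45.67 deg = -0.797092 rad
d(omega) = 2*pi*(2648.3 - 1597.2) = 6604.2561 rad/s
tau = -(-0.797092) / 6604.2561
    = 0.1207 ms

0.1207 ms


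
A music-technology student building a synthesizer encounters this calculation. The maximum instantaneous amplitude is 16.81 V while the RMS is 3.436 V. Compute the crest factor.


Crest factor is the ratio of peak to RMS:
CF = V_peak / V_rms
   = 16.81 / 3.436
   = 4.8923

4.8923


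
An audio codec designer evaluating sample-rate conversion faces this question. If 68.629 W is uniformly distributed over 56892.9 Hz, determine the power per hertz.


Power spectral density:
PSD = P / BW
    = 68.629 / 56892.9
    = 0.00120628 W/Hz

0.00120628 W/Hz


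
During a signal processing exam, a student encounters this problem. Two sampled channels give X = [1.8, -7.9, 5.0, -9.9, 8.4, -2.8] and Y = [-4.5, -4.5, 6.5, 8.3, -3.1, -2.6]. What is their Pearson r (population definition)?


Pearson correlation coefficient (population):
r = cov(X,Y) / (std(X) * std(Y))
Mean X = -0.9, Mean Y = 0.0167
Cov(X,Y) = -6.815
Std(X) = 6.610598, Std(Y) = 5.291634
r = -0.1948

-0.1948


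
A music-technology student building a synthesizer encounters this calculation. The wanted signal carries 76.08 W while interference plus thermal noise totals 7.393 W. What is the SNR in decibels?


SNR in decibels:
SNR = 10 * log10(Ps / Pn)
    = 10 * log10(76.08 / 7.393)
    = 10 * log10(10.2908)
    = 10 * 1.0124
    = 10.12 dB

10.12 dB


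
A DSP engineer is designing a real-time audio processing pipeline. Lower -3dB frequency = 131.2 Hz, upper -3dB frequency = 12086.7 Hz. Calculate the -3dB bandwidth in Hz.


Bandwidth is the difference of -3dB frequencies:
BW = f_high - f_low
   = 12086.7 - 131.2
   = 11955.5 Hz

11955.5 Hz


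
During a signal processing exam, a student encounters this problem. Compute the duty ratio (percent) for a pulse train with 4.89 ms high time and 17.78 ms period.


Duty cycle as a percentage:
DC = (t_on / T) * 100
   = (4.89 / 17.78) * 100
   = 0.275028 * 100
   = 27.5 %

27.5 %


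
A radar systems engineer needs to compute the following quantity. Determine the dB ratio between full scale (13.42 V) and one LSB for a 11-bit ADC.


Dynamic range from full-scale to LSB:
V_min = V_max / 2^bits = 13.42 / 2^11
DR = 20 * log10(V_max / V_min)
   = 20 * log10(2^11)
   = 20 * 11 * log10(2)
   = 66.23 dB

66.23 dB


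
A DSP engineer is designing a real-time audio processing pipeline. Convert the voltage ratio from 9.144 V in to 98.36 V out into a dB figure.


Voltage gain in dB:
G = 20 * log10(Vout / Vin)
  = 20 * log10(98.36 / 9.144)
  = 20 * log10(10.75678)
  = 20 * 1.031682
  = 20.63 dB

20.63 dB


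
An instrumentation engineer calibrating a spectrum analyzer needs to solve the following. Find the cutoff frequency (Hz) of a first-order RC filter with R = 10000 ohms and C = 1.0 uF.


Cutoff frequency of a first-order RC filter:
fc = 1 / (2 * pi * R * C)
C = 1.0 uF = 1e-06 F
fc = 1 / (2 * pi * 10000 * 1e-06)
   = 1 / 0.062831853071796
   = 15.915494 Hz

15.915494 Hz


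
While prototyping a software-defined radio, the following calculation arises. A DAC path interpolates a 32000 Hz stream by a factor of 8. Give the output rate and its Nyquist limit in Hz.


Step 1 — output sample rate after interpolation by L:
fs_out = L * fs_in = 8 * 32000 = 256000 Hz

Step 2 — Nyquist frequency of the output stream:
f_Nyq = fs_out / 2 = 256000 / 2 = 128000.0 Hz

fs_out = 256000 Hz; f_Nyquist = 128000.0 Hz


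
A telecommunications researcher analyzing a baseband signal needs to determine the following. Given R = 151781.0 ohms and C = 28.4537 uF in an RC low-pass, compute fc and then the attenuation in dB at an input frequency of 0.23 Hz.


Step 1 — cutoff frequency:
fc = 1 / (2*pi*R*C)
C = 28.4537 uF = 2.84537e-05 F
fc = 1 / (2*pi*151781.0*2.84537e-05)
   = 0.0368522 Hz

Step 2 — magnitude at f = 0.23 Hz:
|H(f)| = 1 / sqrt(1 + (f/fc)^2)
f/fc = 0.23 / 0.0368522 = 6.241147
|H| = 1 / sqrt(1 + 38.951916) = 0.158209
|H|_dB = 20*log10(0.158209) = -16.02 dB

fc = 0.0368522 Hz; |H(0.23 Hz)| = -16.02 dB


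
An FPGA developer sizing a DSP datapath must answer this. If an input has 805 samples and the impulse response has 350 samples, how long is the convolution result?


Linear convolution output length:
L = N + M - 1
  = 805 + 350 - 1
  = 1154 samples

1154


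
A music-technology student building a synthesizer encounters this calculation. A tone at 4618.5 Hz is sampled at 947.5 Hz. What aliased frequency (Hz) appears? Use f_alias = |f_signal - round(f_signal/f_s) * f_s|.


Compute the nearest integer multiple of fs to the signal:
n = round(4618.5 / 947.5) = 5
f_alias = |4618.5 - 5 * 947.5|
        = |4618.5 - 4737.5|
        = 119.0 Hz

119.0


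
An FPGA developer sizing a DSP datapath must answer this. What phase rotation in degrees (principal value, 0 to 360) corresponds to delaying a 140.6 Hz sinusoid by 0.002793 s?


Phase shift from frequency and time delay:
phi = 360 * f * t_delay
    = 360 * 140.6 * 0.002793
    = 141.37 degrees
    mod 360 = 141.37 degrees

141.37 degrees


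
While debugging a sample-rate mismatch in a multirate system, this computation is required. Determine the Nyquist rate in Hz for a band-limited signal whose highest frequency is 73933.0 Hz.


The Nyquist rate is twice the maximum frequency component.
fs_min = 2 * fmax
      = 2 * 73933.0
      = 147866.0 Hz

147866.0


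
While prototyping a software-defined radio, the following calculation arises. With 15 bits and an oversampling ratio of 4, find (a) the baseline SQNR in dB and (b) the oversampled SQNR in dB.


Step 1 — baseline SQNR at Nyquist:
SQNR_base = 6.02*N + 1.76
          = 6.02*15 + 1.76
          = 92.06 dB

Step 2 — oversampling processing gain:
G = 10*log10(OSR) = 10*log10(4) = 6.02 dB

Step 3 — total:
SQNR_total = 92.06 + 6.02 = 98.08 dB

Base SQNR = 92.06 dB; oversampled SQNR = 98.08 dB


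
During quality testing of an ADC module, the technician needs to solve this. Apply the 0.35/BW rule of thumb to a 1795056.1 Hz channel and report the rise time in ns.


Rise time from bandwidth relationship:
tr = 0.35 / BW
   = 0.35 / 1795056.1
   = 1.949799786e-07 s
   = 194.98 ns

194.98 ns


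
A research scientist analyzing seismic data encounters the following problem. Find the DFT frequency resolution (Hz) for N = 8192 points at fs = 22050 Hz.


DFT frequency resolution:
df = fs / N
   = 22050 / 8192
   = 2.6917 Hz

2.6917 Hz


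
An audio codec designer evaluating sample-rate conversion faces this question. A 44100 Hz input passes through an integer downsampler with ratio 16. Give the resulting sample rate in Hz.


Decimation reduces the sample rate:
fs_out = fs_in / M
       = 44100 / 16
       = 2756.25 Hz

2756.25 Hz


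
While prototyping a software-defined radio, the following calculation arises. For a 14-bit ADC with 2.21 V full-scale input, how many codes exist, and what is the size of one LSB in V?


Step 1 — number of quantization levels:
L = 2^N = 2^14 = 16384

Step 2 — LSB step size:
delta = Vfs / L
      = 2.21 / 16384
      = 0.00013489 V

Levels = 16384; step size = 0.00013489 V


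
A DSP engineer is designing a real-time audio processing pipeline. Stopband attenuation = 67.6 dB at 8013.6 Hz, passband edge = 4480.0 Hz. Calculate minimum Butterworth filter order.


Butterworth filter order formula:
n = log10(10^(A/10) - 1) / (2 * log10(f_stop/f_pass))
10^(67.6/10) - 1 = 5754398.3734
f_stop/f_pass = 8013.6 / 4480.0 = 1.7888
n = 13.3835 -> ceil = 14

14


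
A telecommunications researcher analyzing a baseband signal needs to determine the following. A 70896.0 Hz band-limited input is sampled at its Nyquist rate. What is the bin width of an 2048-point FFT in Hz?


Step 1 — Nyquist sampling rate:
fs = 2 * fmax = 2 * 70896.0 = 141792.0 Hz

Step 2 — DFT bin spacing:
df = fs / N = 141792.0 / 2048 = 69.2344 Hz

69.2344 Hz


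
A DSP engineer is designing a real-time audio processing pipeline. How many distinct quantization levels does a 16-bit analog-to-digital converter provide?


Number of quantization levels = 2^N
= 2^16
= 65536

65536


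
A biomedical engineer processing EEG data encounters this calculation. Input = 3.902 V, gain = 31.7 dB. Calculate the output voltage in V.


Output voltage from dB gain:
V_out = V_in * 10^(gain_dB / 20)
      = 3.902 * 10^(31.7 / 20)
      = 3.902 * 38.459178
      = 150.0677 V

150.0677 V


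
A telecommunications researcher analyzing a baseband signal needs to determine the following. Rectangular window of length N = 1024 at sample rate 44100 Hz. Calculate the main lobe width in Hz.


Main lobe width for a rectangular window:
Width = 2 * fs / N
      = 2 * 44100 / 1024
      = 88200 / 1024
      = 86.133 Hz

86.133 Hz


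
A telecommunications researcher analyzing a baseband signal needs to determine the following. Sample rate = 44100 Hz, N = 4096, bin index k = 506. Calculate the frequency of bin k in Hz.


Frequency of DFT bin k:
f_k = k * fs / N
    = 506 * 44100 / 4096
    = 22314600 / 4096
    = 5447.9 Hz

5447.9 Hz


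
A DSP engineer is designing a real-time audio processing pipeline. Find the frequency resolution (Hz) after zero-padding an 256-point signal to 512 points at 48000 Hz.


Frequency resolution after zero-padding:
N_padded = 256 * 2 = 512
df = fs / N_padded
   = 48000 / 512
   = 93.75 Hz

93.75 Hz


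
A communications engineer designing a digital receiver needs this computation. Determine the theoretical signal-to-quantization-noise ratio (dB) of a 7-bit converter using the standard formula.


Theoretical SNR for a full-scale sinusoid:
SNR = 6.02 * N + 1.76
    = 6.02 * 7 + 1.76
    = 42.14 + 1.76
    = 43.9 dB

43.9 dB


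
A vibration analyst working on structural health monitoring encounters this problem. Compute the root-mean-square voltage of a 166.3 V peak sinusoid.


RMS voltage for a sinusoidal waveform:
V_rms = V_peak / sqrt(2)
      = 166.3 / 1.414214
      = 117.592 V

117.592 V


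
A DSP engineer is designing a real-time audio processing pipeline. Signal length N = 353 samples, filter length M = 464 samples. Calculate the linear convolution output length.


Linear convolution output length:
L = N + M - 1
  = 353 + 464 - 1
  = 816 samples

816


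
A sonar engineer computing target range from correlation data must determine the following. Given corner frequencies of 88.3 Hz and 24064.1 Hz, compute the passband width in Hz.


Bandwidth is the difference of -3dB frequencies:
BW = f_high - f_low
   = 24064.1 - 88.3
   = 23975.8 Hz

23975.8 Hz


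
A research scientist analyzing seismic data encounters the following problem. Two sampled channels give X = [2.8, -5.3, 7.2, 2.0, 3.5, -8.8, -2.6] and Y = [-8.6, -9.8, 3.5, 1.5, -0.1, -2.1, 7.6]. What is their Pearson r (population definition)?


Pearson correlation coefficient (population):
r = cov(X,Y) / (std(X) * std(Y))
Mean X = -0.1714, Mean Y = -1.1429
Cov(X,Y) = 7.579796
Std(X) = 5.182585, Std(Y) = 5.825279
r = 0.2511

0.2511


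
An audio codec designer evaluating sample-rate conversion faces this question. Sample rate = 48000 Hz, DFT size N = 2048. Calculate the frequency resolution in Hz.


DFT frequency resolution:
df = fs / N
   = 48000 / 2048
   = 23.4375 Hz

23.4375 Hz


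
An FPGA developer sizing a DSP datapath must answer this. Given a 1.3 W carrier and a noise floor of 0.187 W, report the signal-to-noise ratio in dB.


SNR in decibels:
SNR = 10 * log10(Ps / Pn)
    = 10 * log10(1.3 / 0.187)
    = 10 * log10(6.9519)
    = 10 * 0.8421
    = 8.42 dB

8.42 dB


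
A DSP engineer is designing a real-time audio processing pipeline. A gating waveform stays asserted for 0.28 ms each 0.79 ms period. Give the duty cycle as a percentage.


Duty cycle as a percentage:
DC = (t_on / T) * 100
   = (0.28 / 0.79) * 100
   = 0.35443 * 100
   = 35.44 %

35.44 %


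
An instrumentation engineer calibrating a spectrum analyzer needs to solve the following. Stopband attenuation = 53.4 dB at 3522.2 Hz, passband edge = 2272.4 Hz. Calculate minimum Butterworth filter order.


Butterworth filter order formula:
n = log10(10^(A/10) - 1) / (2 * log10(f_stop/f_pass))
10^(53.4/10) - 1 = 218775.1624
f_stop/f_pass = 3522.2 / 2272.4 = 1.55
n = 14.0283 -> ceil = 15

15


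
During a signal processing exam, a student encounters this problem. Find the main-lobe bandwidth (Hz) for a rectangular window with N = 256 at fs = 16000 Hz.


Main lobe width for a rectangular window:
Width = 2 * fs / N
      = 2 * 16000 / 256
      = 32000 / 256
      = 125.0 Hz

125.0 Hz


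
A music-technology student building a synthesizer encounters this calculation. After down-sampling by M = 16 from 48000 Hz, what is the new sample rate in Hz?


Decimation reduces the sample rate:
fs_out = fs_in / M
       = 48000 / 16
       = 3000.0 Hz

3000.0 Hz


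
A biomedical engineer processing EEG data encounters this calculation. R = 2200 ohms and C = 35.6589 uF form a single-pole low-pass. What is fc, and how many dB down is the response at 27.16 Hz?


Step 1 — cutoff frequency:
fc = 1 / (2*pi*R*C)
C = 35.6589 uF = 3.56589e-05 F
fc = 1 / (2*pi*2200*3.56589e-05)
   = 2.02875 Hz

Step 2 — magnitude at f = 27.16 Hz:
|H(f)| = 1 / sqrt(1 + (f/fc)^2)
f/fc = 27.16 / 2.02875 = 13.387554
|H| = 1 / sqrt(1 + 179.226602) = 0.0744887
|H|_dB = 20*log10(0.0744887) = -22.56 dB

fc = 2.02875 Hz; |H(27.16 Hz)| = -22.56 dB


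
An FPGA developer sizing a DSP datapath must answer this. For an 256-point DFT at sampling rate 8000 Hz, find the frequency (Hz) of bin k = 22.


Frequency of DFT bin k:
f_k = k * fs / N
    = 22 * 8000 / 256
    = 176000 / 256
    = 687.5 Hz

687.5 Hz


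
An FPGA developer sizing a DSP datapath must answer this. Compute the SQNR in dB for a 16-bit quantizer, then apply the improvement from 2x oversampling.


Step 1 — baseline SQNR at Nyquist:
SQNR_base = 6.02*N + 1.76
          = 6.02*16 + 1.76
          = 98.08 dB

Step 2 — oversampling processing gain:
G = 10*log10(OSR) = 10*log10(2) = 3.01 dB

Step 3 — total:
SQNR_total = 98.08 + 3.01 = 101.09 dB

Base SQNR = 98.08 dB; oversampled SQNR = 101.09 dB


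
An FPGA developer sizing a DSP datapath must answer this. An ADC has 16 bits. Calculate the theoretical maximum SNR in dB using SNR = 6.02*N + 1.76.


Theoretical SNR for a full-scale sinusoid:
SNR = 6.02 * N + 1.76
    = 6.02 * 16 + 1.76
    = 96.32 + 1.76
    = 98.08 dB

98.08 dB


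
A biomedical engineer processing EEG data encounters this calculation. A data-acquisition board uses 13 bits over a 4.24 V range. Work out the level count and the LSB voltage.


Step 1 — number of quantization levels:
L = 2^N = 2^13 = 8192

Step 2 — LSB step size:
delta = Vfs / L
      = 4.24 / 8192
      = 0.00051758 V

Levels = 8192; step size = 0.00051758 V


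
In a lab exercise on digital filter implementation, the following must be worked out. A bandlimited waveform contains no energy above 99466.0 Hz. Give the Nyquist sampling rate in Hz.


The Nyquist rate is twice the maximum frequency component.
fs_min = 2 * fmax
      = 2 * 99466.0
      = 198932.0 Hz

198932.0


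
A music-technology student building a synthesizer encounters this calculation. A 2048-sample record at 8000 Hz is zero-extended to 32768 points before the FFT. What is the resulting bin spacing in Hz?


Frequency resolution after zero-padding:
N_padded = 2048 * 16 = 32768
df = fs / N_padded
   = 8000 / 32768
   = 0.2441 Hz

0.2441 Hz


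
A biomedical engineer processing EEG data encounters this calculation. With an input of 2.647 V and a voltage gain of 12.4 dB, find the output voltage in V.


Output voltage from dB gain:
V_out = V_in * 10^(gain_dB / 20)
      = 2.647 * 10^(12.4 / 20)
      = 2.647 * 4.168694
      = 11.0345 V

11.0345 V


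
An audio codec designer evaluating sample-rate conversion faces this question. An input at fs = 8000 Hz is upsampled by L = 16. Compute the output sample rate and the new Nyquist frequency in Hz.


Step 1 — output sample rate after interpolation by L:
fs_out = L * fs_in = 16 * 8000 = 128000 Hz

Step 2 — Nyquist frequency of the output stream:
f_Nyq = fs_out / 2 = 128000 / 2 = 64000.0 Hz

fs_out = 128000 Hz; f_Nyquist = 64000.0 Hz


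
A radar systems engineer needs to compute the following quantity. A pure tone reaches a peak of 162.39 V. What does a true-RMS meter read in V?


RMS voltage for a sinusoidal waveform:
V_rms = V_peak / sqrt(2)
      = 162.39 / 1.414214
      = 114.827 V

114.827 V


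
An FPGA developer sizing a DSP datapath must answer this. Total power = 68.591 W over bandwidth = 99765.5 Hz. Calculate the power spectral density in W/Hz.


Power spectral density:
PSD = P / BW
    = 68.591 / 99765.5
    = 0.00068752 W/Hz

0.00068752 W/Hz


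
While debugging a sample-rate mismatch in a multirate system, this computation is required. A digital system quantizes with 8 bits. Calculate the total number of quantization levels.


Number of quantization levels = 2^N
= 2^8
= 256

256


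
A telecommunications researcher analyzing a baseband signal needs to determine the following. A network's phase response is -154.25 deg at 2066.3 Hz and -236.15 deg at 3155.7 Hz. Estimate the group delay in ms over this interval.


Group delay from phase difference:
tau = -d(phi)/d(omega)
d(phi) = -81.9 deg = -1.429425 rad
d(omega) = 2*pi*(3155.7 - 2066.3) = 6844.9021 rad/s
tau = -(-1.429425) / 6844.9021
    = 0.2088 ms

0.2088 ms


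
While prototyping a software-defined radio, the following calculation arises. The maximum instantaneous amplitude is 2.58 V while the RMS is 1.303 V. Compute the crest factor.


Crest factor is the ratio of peak to RMS:
CF = V_peak / V_rms
   = 2.58 / 1.303
   = 1.98

1.98


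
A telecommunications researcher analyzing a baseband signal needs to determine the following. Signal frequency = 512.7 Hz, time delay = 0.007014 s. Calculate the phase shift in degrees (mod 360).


Phase shift from frequency and time delay:
phi = 360 * f * t_delay
    = 360 * 512.7 * 0.007014
    = 1294.59 degrees
    mod 360 = 214.59 degrees

214.59 degrees


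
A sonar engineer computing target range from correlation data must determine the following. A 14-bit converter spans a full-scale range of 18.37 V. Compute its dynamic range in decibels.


Dynamic range from full-scale to LSB:
V_min = V_max / 2^bits = 18.37 / 2^14
DR = 20 * log10(V_max / V_min)
   = 20 * log10(2^14)
   = 20 * 14 * log10(2)
   = 84.29 dB

84.29 dB


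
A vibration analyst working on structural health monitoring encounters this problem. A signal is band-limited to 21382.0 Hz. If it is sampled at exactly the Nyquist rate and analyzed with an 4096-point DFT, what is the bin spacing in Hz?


Step 1 — Nyquist sampling rate:
fs = 2 * fmax = 2 * 21382.0 = 42764.0 Hz

Step 2 — DFT bin spacing:
df = fs / N = 42764.0 / 4096 = 10.4404 Hz

10.4404 Hz


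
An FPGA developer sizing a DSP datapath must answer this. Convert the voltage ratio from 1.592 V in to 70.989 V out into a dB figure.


Voltage gain in dB:
G = 20 * log10(Vout / Vin)
  = 20 * log10(70.989 / 1.592)
  = 20 * log10(44.59108)
  = 20 * 1.649248
  = 32.98 dB

32.98 dB


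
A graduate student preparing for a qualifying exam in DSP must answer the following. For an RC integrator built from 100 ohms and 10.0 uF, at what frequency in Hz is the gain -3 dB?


Cutoff frequency of a first-order RC filter:
fc = 1 / (2 * pi * R * C)
C = 10.0 uF = 1e-05 F
fc = 1 / (2 * pi * 100 * 1e-05)
   = 1 / 0.0062831853071796
   = 159.154943 Hz

159.154943 Hz


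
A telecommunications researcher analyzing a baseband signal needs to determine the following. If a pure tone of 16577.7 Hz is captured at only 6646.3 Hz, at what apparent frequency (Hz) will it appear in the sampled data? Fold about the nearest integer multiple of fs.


Compute the nearest integer multiple of fs to the signal:
n = round(16577.7 / 6646.3) = 2
f_alias = |16577.7 - 2 * 6646.3|
        = |16577.7 - 13292.6|
        = 3285.1 Hz

3285.1


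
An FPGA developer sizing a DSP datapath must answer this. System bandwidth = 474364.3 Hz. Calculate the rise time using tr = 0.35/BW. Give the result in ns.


Rise time from bandwidth relationship:
tr = 0.35 / BW
   = 0.35 / 474364.3
   = 7.378295542e-07 s
   = 737.8296 ns

737.8296 ns


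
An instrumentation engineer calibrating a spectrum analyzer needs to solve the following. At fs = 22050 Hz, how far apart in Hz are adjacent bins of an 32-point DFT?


DFT frequency resolution:
df = fs / N
   = 22050 / 32
   = 689.0625 Hz

689.0625 Hz


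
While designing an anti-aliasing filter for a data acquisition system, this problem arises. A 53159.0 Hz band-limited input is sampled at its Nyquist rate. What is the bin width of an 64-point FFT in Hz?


Step 1 — Nyquist sampling rate:
fs = 2 * fmax = 2 * 53159.0 = 106318.0 Hz

Step 2 — DFT bin spacing:
df = fs / N = 106318.0 / 64 = 1661.2188 Hz

1661.2188 Hz


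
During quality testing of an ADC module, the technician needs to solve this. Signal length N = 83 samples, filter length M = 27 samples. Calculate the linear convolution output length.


Linear convolution output length:
L = N + M - 1
  = 83 + 27 - 1
  = 109 samples

109


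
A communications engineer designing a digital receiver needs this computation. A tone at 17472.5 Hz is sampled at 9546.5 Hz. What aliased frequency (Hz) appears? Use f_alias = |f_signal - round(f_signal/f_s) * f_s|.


Compute the nearest integer multiple of fs to the signal:
n = round(17472.5 / 9546.5) = 2
f_alias = |17472.5 - 2 * 9546.5|
        = |17472.5 - 19093.0|
        = 1620.5 Hz

1620.5


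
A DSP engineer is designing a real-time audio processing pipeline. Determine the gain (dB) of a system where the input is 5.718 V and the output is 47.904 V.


Voltage gain in dB:
G = 20 * log10(Vout / Vin)
  = 20 * log10(47.904 / 5.718)
  = 20 * log10(8.377754)
  = 20 * 0.923128
  = 18.46 dB

18.46 dB


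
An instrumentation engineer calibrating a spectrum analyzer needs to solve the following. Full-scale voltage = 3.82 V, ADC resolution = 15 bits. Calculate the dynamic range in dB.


Dynamic range from full-scale to LSB:
V_min = V_max / 2^bits = 3.82 / 2^15
DR = 20 * log10(V_max / V_min)
   = 20 * log10(2^15)
   = 20 * 15 * log10(2)
   = 90.31 dB

90.31 dB


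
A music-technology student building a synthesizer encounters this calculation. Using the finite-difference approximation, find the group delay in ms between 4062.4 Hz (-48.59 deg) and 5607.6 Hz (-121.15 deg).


Group delay from phase difference:
tau = -d(phi)/d(omega)
d(phi) = -72.56 deg = -1.266411 rad
d(omega) = 2*pi*(5607.6 - 4062.4) = 9708.7779 rad/s
tau = -(-1.266411) / 9708.7779
    = 0.1304 ms

0.1304 ms


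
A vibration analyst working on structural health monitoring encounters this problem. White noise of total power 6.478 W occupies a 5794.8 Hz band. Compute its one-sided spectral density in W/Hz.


Power spectral density:
PSD = P / BW
    = 6.478 / 5794.8
    = 0.0011179 W/Hz

0.0011179 W/Hz


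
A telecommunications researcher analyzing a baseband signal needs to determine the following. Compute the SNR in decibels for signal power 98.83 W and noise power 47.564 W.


SNR in decibels:
SNR = 10 * log10(Ps / Pn)
    = 10 * log10(98.83 / 47.564)
    = 10 * log10(2.0778)
    = 10 * 0.3176
    = 3.18 dB

3.18 dB


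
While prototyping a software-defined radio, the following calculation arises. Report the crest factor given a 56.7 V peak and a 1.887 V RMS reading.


Crest factor is the ratio of peak to RMS:
CF = V_peak / V_rms
   = 56.7 / 1.887
   = 30.0477

30.0477


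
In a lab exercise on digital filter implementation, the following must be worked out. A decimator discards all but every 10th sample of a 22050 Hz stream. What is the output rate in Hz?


Decimation reduces the sample rate:
fs_out = fs_in / M
       = 22050 / 10
       = 2205.0 Hz

2205.0 Hz


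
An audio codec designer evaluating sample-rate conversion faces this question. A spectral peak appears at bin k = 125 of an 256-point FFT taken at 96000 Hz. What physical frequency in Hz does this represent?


Frequency of DFT bin k:
f_k = k * fs / N
    = 125 * 96000 / 256
    = 12000000 / 256
    = 46875.0 Hz

46875.0 Hz


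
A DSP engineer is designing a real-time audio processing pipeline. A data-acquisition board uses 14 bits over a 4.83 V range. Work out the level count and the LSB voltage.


Step 1 — number of quantization levels:
L = 2^N = 2^14 = 16384

Step 2 — LSB step size:
delta = Vfs / L
      = 4.83 / 16384
      = 0.0002948 V

Levels = 16384; step size = 0.0002948 V


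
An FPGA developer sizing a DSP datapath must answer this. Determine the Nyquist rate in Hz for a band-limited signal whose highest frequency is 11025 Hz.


The Nyquist rate is twice the maximum frequency component.
fs_min = 2 * fmax
      = 2 * 11025
      = 22050 Hz

22050


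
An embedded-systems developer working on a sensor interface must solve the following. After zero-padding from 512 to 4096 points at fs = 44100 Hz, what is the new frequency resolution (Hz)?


Frequency resolution after zero-padding:
N_padded = 512 * 8 = 4096
df = fs / N_padded
   = 44100 / 4096
   = 10.7666 Hz

10.7666 Hz


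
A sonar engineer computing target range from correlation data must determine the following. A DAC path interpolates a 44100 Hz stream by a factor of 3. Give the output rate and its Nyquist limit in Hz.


Step 1 — output sample rate after interpolation by L:
fs_out = L * fs_in = 3 * 44100 = 132300 Hz

Step 2 — Nyquist frequency of the output stream:
f_Nyq = fs_out / 2 = 132300 / 2 = 66150.0 Hz

fs_out = 132300 Hz; f_Nyquist = 66150.0 Hz


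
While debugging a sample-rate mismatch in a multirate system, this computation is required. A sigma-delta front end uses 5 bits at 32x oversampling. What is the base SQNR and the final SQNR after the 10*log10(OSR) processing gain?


Step 1 — baseline SQNR at Nyquist:
SQNR_base = 6.02*N + 1.76
          = 6.02*5 + 1.76
          = 31.86 dB

Step 2 — oversampling processing gain:
G = 10*log10(OSR) = 10*log10(32) = 15.05 dB

Step 3 — total:
SQNR_total = 31.86 + 15.05 = 46.91 dB

Base SQNR = 31.86 dB; oversampled SQNR = 46.91 dB


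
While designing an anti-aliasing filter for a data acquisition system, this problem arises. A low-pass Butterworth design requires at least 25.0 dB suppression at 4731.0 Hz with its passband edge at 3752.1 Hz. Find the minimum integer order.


Butterworth filter order formula:
n = log10(10^(A/10) - 1) / (2 * log10(f_stop/f_pass))
10^(25.0/10) - 1 = 315.2278
f_stop/f_pass = 4731.0 / 3752.1 = 1.2609
n = 12.4089 -> ceil = 13

13


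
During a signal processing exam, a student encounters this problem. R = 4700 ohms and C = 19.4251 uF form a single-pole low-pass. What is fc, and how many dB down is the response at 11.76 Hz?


Step 1 — cutoff frequency:
fc = 1 / (2*pi*R*C)
C = 19.4251 uF = 1.94251e-05 F
fc = 1 / (2*pi*4700*1.94251e-05)
   = 1.74325 Hz

Step 2 — magnitude at f = 11.76 Hz:
|H(f)| = 1 / sqrt(1 + (f/fc)^2)
f/fc = 11.76 / 1.74325 = 6.74602
|H| = 1 / sqrt(1 + 45.508786) = 0.1466333
|H|_dB = 20*log10(0.1466333) = -16.68 dB

fc = 1.74325 Hz; |H(11.76 Hz)| = -16.68 dB


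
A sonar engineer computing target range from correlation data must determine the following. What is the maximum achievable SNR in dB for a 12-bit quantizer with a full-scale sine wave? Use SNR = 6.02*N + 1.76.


Theoretical SNR for a full-scale sinusoid:
SNR = 6.02 * N + 1.76
    = 6.02 * 12 + 1.76
    = 72.24 + 1.76
    = 74.0 dB

74.0 dB


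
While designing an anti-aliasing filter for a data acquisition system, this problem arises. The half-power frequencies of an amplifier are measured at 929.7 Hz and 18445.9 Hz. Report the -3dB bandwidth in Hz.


Bandwidth is the difference of -3dB frequencies:
BW = f_high - f_low
   = 18445.9 - 929.7
   = 17516.2 Hz

17516.2 Hz


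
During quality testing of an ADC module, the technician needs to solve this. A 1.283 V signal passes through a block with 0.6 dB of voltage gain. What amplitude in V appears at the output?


Output voltage from dB gain:
V_out = V_in * 10^(gain_dB / 20)
      = 1.283 * 10^(0.6 / 20)
      = 1.283 * 1.071519
      = 1.3748 V

1.3748 V


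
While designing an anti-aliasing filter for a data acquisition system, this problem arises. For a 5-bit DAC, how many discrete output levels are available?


Number of quantization levels = 2^N
= 2^5
= 32

32


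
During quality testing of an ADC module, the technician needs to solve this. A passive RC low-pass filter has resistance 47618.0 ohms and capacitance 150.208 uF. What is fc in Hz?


Cutoff frequency of a first-order RC filter:
fc = 1 / (2 * pi * R * C)
C = 150.208 uF = 0.000150208 F
fc = 1 / (2 * pi * 47618.0 * 0.000150208)
   = 1 / 44.941139778927
   = 0.022251 Hz

0.022251 Hz


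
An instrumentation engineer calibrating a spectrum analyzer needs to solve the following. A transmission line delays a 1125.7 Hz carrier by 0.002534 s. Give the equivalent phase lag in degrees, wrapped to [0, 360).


Phase shift from frequency and time delay:
phi = 360 * f * t_delay
    = 360 * 1125.7 * 0.002534
    = 1026.91 degrees
    mod 360 = 306.91 degrees

306.91 degrees


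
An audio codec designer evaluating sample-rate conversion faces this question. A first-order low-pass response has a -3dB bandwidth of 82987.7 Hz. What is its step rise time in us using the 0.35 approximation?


Rise time from bandwidth relationship:
tr = 0.35 / BW
   = 0.35 / 82987.7
   = 4.217492472e-06 s
   = 4.2175 us

4.2175 us


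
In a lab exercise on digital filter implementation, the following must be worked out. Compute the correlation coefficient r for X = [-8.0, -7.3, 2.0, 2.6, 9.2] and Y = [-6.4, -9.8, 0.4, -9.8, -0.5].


Pearson correlation coefficient (population):
r = cov(X,Y) / (std(X) * std(Y))
Mean X = -0.3, Mean Y = -5.22
Cov(X,Y) = 17.126
Std(X) = 6.515213, Std(Y) = 4.409263
r = 0.5962

0.5962


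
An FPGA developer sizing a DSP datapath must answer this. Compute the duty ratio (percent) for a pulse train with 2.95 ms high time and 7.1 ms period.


Duty cycle as a percentage:
DC = (t_on / T) * 100
   = (2.95 / 7.1) * 100
   = 0.415493 * 100
   = 41.55 %

41.55 %


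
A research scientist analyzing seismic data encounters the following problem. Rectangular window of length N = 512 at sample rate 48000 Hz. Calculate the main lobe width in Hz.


Main lobe width for a rectangular window:
Width = 2 * fs / N
      = 2 * 48000 / 512
      = 96000 / 512
      = 187.5 Hz

187.5 Hz


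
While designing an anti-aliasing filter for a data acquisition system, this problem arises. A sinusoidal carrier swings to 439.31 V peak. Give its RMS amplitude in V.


RMS voltage for a sinusoidal waveform:
V_rms = V_peak / sqrt(2)
      = 439.31 / 1.414214
      = 310.639 V

310.639 V


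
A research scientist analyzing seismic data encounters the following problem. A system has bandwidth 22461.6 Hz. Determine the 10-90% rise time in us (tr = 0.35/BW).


Rise time from bandwidth relationship:
tr = 0.35 / BW
   = 0.35 / 22461.6
   = 1.558214909e-05 s
   = 15.5821 us

15.5821 us


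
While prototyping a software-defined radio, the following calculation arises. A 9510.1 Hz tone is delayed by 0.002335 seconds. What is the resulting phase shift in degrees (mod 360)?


Phase shift from frequency and time delay:
phi = 360 * f * t_delay
    = 360 * 9510.1 * 0.002335
    = 7994.19 degrees
    mod 360 = 74.19 degrees

74.19 degrees


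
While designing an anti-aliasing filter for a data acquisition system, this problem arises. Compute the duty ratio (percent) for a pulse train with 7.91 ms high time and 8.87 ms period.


Duty cycle as a percentage:
DC = (t_on / T) * 100
   = (7.91 / 8.87) * 100
   = 0.89177 * 100
   = 89.18 %

89.18 %


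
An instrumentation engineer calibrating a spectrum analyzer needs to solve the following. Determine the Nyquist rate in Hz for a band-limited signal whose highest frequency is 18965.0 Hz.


The Nyquist rate is twice the maximum frequency component.
fs_min = 2 * fmax
      = 2 * 18965.0
      = 37930.0 Hz

37930.0


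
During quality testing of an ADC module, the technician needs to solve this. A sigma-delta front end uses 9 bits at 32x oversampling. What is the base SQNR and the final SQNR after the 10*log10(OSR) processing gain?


Step 1 — baseline SQNR at Nyquist:
SQNR_base = 6.02*N + 1.76
          = 6.02*9 + 1.76
          = 55.94 dB

Step 2 — oversampling processing gain:
G = 10*log10(OSR) = 10*log10(32) = 15.05 dB

Step 3 — total:
SQNR_total = 55.94 + 15.05 = 70.99 dB

Base SQNR = 55.94 dB; oversampled SQNR = 70.99 dB


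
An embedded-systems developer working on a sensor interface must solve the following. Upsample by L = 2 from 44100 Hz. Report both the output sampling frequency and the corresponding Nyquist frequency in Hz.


Step 1 — output sample rate after interpolation by L:
fs_out = L * fs_in = 2 * 44100 = 88200 Hz

Step 2 — Nyquist frequency of the output stream:
f_Nyq = fs_out / 2 = 88200 / 2 = 44100.0 Hz

fs_out = 88200 Hz; f_Nyquist = 44100.0 Hz


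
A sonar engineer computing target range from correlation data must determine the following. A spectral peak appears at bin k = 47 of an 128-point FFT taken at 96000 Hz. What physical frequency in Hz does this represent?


Frequency of DFT bin k:
f_k = k * fs / N
    = 47 * 96000 / 128
    = 4512000 / 128
    = 35250.0 Hz

35250.0 Hz


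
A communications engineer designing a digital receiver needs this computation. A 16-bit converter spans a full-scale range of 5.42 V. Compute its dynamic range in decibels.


Dynamic range from full-scale to LSB:
V_min = V_max / 2^bits = 5.42 / 2^16
DR = 20 * log10(V_max / V_min)
   = 20 * log10(2^16)
   = 20 * 16 * log10(2)
   = 96.33 dB

96.33 dB


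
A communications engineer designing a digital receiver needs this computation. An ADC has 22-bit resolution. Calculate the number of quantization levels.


Number of quantization levels = 2^N
= 2^22
= 4194304

4194304


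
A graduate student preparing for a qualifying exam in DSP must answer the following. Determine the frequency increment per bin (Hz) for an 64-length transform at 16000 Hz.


DFT frequency resolution:
df = fs / N
   = 16000 / 64
   = 250.0 Hz

250.0 Hz


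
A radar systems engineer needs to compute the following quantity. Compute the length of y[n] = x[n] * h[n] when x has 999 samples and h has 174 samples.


Linear convolution output length:
L = N + M - 1
  = 999 + 174 - 1
  = 1172 samples

1172


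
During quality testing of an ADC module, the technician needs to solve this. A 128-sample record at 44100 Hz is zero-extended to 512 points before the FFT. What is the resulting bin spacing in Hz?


Frequency resolution after zero-padding:
N_padded = 128 * 4 = 512
df = fs / N_padded
   = 44100 / 512
   = 86.1328 Hz

86.1328 Hz


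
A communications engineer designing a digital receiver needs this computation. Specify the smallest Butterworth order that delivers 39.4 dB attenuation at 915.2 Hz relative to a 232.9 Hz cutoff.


Butterworth filter order formula:
n = log10(10^(A/10) - 1) / (2 * log10(f_stop/f_pass))
10^(39.4/10) - 1 = 8708.6359
f_stop/f_pass = 915.2 / 232.9 = 3.9296
n = 3.3145 -> ceil = 4

4


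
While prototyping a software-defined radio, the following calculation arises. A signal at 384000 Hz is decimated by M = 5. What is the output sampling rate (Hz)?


Decimation reduces the sample rate:
fs_out = fs_in / M
       = 384000 / 5
       = 76800.0 Hz

76800.0 Hz


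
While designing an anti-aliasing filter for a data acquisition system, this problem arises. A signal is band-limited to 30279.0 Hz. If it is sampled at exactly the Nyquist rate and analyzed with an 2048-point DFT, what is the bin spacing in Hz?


Step 1 — Nyquist sampling rate:
fs = 2 * fmax = 2 * 30279.0 = 60558.0 Hz

Step 2 — DFT bin spacing:
df = fs / N = 60558.0 / 2048 = 29.5693 Hz

29.5693 Hz


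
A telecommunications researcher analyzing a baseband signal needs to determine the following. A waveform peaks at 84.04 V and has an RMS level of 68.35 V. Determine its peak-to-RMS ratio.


Crest factor is the ratio of peak to RMS:
CF = V_peak / V_rms
   = 84.04 / 68.35
   = 1.2296

1.2296


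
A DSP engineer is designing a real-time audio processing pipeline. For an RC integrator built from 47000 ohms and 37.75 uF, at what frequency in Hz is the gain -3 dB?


Cutoff frequency of a first-order RC filter:
fc = 1 / (2 * pi * R * C)
C = 37.75 uF = 3.775e-05 F
fc = 1 / (2 * pi * 47000 * 3.775e-05)
   = 1 / 11.147941531263
   = 0.089703 Hz

0.089703 Hz


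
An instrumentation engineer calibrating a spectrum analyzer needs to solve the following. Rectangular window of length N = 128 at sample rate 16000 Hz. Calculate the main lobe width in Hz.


Main lobe width for a rectangular window:
Width = 2 * fs / N
      = 2 * 16000 / 128
      = 32000 / 128
      = 250.0 Hz

250.0 Hz


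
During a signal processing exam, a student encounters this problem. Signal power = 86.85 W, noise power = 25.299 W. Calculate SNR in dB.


SNR in decibels:
SNR = 10 * log10(Ps / Pn)
    = 10 * log10(86.85 / 25.299)
    = 10 * log10(3.4329)
    = 10 * 0.5357
    = 5.36 dB

5.36 dB


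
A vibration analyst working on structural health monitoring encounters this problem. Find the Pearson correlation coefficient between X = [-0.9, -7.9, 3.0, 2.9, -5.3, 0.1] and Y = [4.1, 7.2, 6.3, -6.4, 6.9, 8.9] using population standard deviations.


Pearson correlation coefficient (population):
r = cov(X,Y) / (std(X) * std(Y))
Mean X = -1.35, Mean Y = 4.5
Cov(X,Y) = -9.91
Std(X) = 4.037223, Std(Y) = 5.076416
r = -0.4835

-0.4835


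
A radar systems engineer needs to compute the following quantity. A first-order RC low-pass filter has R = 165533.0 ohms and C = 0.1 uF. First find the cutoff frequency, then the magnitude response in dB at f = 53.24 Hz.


Step 1 — cutoff frequency:
fc = 1 / (2*pi*R*C)
C = 0.1 uF = 1e-07 F
fc = 1 / (2*pi*165533.0*1e-07)
   = 9.6147 Hz

Step 2 — magnitude at f = 53.24 Hz:
|H(f)| = 1 / sqrt(1 + (f/fc)^2)
f/fc = 53.24 / 9.6147 = 5.537354
|H| = 1 / sqrt(1 + 30.662289) = 0.1777169
|H|_dB = 20*log10(0.1777169) = -15.01 dB

fc = 9.6147 Hz; |H(53.24 Hz)| = -15.01 dB
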